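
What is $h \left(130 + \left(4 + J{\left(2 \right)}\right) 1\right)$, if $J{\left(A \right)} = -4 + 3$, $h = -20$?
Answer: $-2660$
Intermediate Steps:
$J{\left(A \right)} = -1$
$h \left(130 + \left(4 + J{\left(2 \right)}\right) 1\right) = - 20 \left(130 + \left(4 - 1\right) 1\right) = - 20 \left(130 + 3 \cdot 1\right) = - 20 \left(130 + 3\right) = \left(-20\right) 133 = -2660$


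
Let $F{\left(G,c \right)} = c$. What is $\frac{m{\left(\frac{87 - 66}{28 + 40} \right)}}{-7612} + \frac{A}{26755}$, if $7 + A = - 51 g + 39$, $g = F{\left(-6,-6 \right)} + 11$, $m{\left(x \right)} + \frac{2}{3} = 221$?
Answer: $- \frac{22777483}{610977180} \approx -0.03728$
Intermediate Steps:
$m{\left(x \right)} = \frac{661}{3}$ ($m{\left(x \right)} = - \frac{2}{3} + 221 = \frac{661}{3}$)
$g = 5$ ($g = -6 + 11 = 5$)
$A = -223$ ($A = -7 + \left(\left(-51\right) 5 + 39\right) = -7 + \left(-255 + 39\right) = -7 - 216 = -223$)
$\frac{m{\left(\frac{87 - 66}{28 + 40} \right)}}{-7612} + \frac{A}{26755} = \frac{661}{3 \left(-7612\right)} - \frac{223}{26755} = \frac{661}{3} \left(- \frac{1}{7612}\right) - \frac{223}{26755} = - \frac{661}{22836} - \frac{223}{26755} = - \frac{22777483}{610977180}$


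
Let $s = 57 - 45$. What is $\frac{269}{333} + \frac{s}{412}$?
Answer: $\frac{28706}{34299} \approx 0.83693$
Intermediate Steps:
$s = 12$
$\frac{269}{333} + \frac{s}{412} = \frac{269}{333} + \frac{12}{412} = 269 \cdot \frac{1}{333} + 12 \cdot \frac{1}{412} = \frac{269}{333} + \frac{3}{103} = \frac{28706}{34299}$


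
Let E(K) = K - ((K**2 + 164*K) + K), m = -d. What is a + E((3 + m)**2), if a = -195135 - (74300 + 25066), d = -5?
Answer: -309093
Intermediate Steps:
m = 5 (m = -1*(-5) = 5)
E(K) = -K**2 - 164*K (E(K) = K - (K**2 + 165*K) = K + (-K**2 - 165*K) = -K**2 - 164*K)
a = -294501 (a = -195135 - 1*99366 = -195135 - 99366 = -294501)
a + E((3 + m)**2) = -294501 - (3 + 5)**2*(164 + (3 + 5)**2) = -294501 - 1*8**2*(164 + 8**2) = -294501 - 1*64*(164 + 64) = -294501 - 1*64*228 = -294501 - 14592 = -309093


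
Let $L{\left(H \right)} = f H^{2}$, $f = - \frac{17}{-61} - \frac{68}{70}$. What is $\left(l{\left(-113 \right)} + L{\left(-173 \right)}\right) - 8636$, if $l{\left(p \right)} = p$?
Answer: $- \frac{62944106}{2135} \approx -29482.0$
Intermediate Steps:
$f = - \frac{1479}{2135}$ ($f = \left(-17\right) \left(- \frac{1}{61}\right) - \frac{34}{35} = \frac{17}{61} - \frac{34}{35} = - \frac{1479}{2135} \approx -0.69274$)
$L{\left(H \right)} = - \frac{1479 H^{2}}{2135}$
$\left(l{\left(-113 \right)} + L{\left(-173 \right)}\right) - 8636 = \left(-113 - \frac{1479 \left(-173\right)^{2}}{2135}\right) - 8636 = \left(-113 - \frac{44264991}{2135}\right) - 8636 = - \frac{44506246}{2135} - 8636 = - \frac{62944106}{2135}$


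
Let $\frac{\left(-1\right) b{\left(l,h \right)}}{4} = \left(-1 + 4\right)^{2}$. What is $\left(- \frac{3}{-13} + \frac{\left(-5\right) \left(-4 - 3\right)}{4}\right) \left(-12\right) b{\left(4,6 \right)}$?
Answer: $\frac{50436}{13} \approx 3879.7$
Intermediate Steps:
$b{\left(l,h \right)} = -36$ ($b{\left(l,h \right)} = - 4 \left(-1 + 4\right)^{2} = - 4 \cdot 3^{2} = \left(-4\right) 9 = -36$)
$\left(- \frac{3}{-13} + \frac{\left(-5\right) \left(-4 - 3\right)}{4}\right) \left(-12\right) b{\left(4,6 \right)} = \left(- \frac{3}{-13} + \frac{\left(-5\right) \left(-4 - 3\right)}{4}\right) \left(-12\right) \left(-36\right) = \left(\left(-3\right) \left(- \frac{1}{13}\right) + \left(-5\right) \left(-7\right) \frac{1}{4}\right) \left(-12\right) \left(-36\right) = \left(\frac{3}{13} + 35 \cdot \frac{1}{4}\right) \left(-12\right) \left(-36\right) = \left(\frac{3}{13} + \frac{35}{4}\right) \left(-12\right) \left(-36\right) = \frac{467}{52} \left(-12\right) \left(-36\right) = \left(- \frac{1401}{13}\right) \left(-36\right) = \frac{50436}{13}$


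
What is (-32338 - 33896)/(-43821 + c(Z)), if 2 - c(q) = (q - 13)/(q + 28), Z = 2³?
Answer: 2384424/1577479 ≈ 1.5115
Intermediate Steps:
Z = 8
c(q) = 2 - (-13 + q)/(28 + q) (c(q) = 2 - (q - 13)/(q + 28) = 2 - (-13 + q)/(28 + q))
(-32338 - 33896)/(-43821 + c(Z)) = (-32338 - 33896)/(-43821 + (69 + 8)/(28 + 8)) = -66234/(-43821 + 77/36) = -66234/(-1577479/36) = -66234*(-36/1577479) = 2384424/1577479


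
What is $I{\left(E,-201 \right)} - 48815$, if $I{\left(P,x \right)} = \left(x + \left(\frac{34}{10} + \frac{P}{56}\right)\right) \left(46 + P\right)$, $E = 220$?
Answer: $- \frac{501658}{5} \approx -1.0033 \cdot 10^{5}$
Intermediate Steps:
$I{\left(P,x \right)} = \left(46 + P\right) \left(\frac{17}{5} + x + \frac{P}{56}\right)$ ($I{\left(P,x \right)} = \left(x + \left(34 \cdot \frac{1}{10} + P \frac{1}{56}\right)\right) \left(46 + P\right) = \left(x + \left(\frac{17}{5} + \frac{P}{56}\right)\right) \left(46 + P\right) = \left(\frac{17}{5} + x + \frac{P}{56}\right) \left(46 + P\right) = \left(46 + P\right) \left(\frac{17}{5} + x + \frac{P}{56}\right)$)
$I{\left(E,-201 \right)} - 48815 = \left(\frac{782}{5} + 46 \left(-201\right) + \frac{220^{2}}{56} + \frac{591}{140} \cdot 220 + 220 \left(-201\right)\right) - 48815 = \left(\frac{782}{5} - 9246 + \frac{1}{56} \cdot 48400 + \frac{6501}{7} - 44220\right) - 48815 = \left(\frac{782}{5} - 9246 + \frac{6050}{7} + \frac{6501}{7} - 44220\right) - 48815 = - \frac{257583}{5} - 48815 = - \frac{501658}{5}$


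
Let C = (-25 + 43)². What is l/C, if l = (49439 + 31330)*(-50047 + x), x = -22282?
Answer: -1947313667/108 ≈ -1.8031e+7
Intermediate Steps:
l = -5841941001 (l = (49439 + 31330)*(-50047 - 22282) = 80769*(-72329) = -5841941001)
C = 324 (C = 18² = 324)
l/C = -5841941001/324 = -5841941001*1/324 = -1947313667/108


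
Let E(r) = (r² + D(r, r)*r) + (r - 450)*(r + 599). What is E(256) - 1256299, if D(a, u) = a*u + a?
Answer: 15486119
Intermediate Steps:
D(a, u) = a + a*u
E(r) = r² + r²*(1 + r) + (-450 + r)*(599 + r) (E(r) = (r² + (r*(1 + r))*r) + (r - 450)*(r + 599) = (r² + r²*(1 + r)) + (-450 + r)*(599 + r) = r² + r²*(1 + r) + (-450 + r)*(599 + r))
E(256) - 1256299 = (-269550 + 256³ + 3*256² + 149*256) - 1256299 = (-269550 + 16777216 + 3*65536 + 38144) - 1256299 = (-269550 + 16777216 + 196608 + 38144) - 1256299 = 16742418 - 1256299 = 15486119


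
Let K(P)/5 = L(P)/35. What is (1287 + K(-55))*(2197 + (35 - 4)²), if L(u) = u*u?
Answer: 38003372/7 ≈ 5.4291e+6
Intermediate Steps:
L(u) = u²
K(P) = P²/7 (K(P) = 5*(P²/35) = P²/7)
(1287 + K(-55))*(2197 + (35 - 4)²) = (1287 + (⅐)*(-55)²)*(2197 + (35 - 4)²) = (1287 + (⅐)*3025)*(2197 + 31²) = (1287 + 3025/7)*(2197 + 961) = (12034/7)*3158 = 38003372/7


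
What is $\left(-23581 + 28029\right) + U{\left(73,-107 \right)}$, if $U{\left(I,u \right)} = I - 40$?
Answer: $4481$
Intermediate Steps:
$U{\left(I,u \right)} = -40 + I$
$\left(-23581 + 28029\right) + U{\left(73,-107 \right)} = \left(-23581 + 28029\right) + \left(-40 + 73\right) = 4448 + 33 = 4481$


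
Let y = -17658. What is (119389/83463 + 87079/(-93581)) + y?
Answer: -137914804943542/7810551003 ≈ -17658.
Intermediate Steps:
(119389/83463 + 87079/(-93581)) + y = (119389/83463 + 87079/(-93581)) - 17658 = (119389*(1/83463) + 87079*(-1/93581)) - 17658 = (119389/83463 - 87079/93581) - 17658 = 3904667432/7810551003 - 17658 = -137914804943542/7810551003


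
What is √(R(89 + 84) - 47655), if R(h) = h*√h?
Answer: √(-47655 + 173*√173) ≈ 213.02*I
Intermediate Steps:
R(h) = h^(3/2)
√(R(89 + 84) - 47655) = √((89 + 84)^(3/2) - 47655) = √(173^(3/2) - 47655) = √(173*√173 - 47655) = √(-47655 + 173*√173)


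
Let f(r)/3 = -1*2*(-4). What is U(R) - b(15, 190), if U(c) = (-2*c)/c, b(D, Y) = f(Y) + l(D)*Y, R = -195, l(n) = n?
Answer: -2876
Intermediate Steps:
f(r) = 24 (f(r) = 3*(-1*2*(-4)) = 3*(-2*(-4)) = 3*8 = 24)
b(D, Y) = 24 + D*Y
U(c) = -2
U(R) - b(15, 190) = -2 - (24 + 15*190) = -2 - (24 + 2850) = -2 - 1*2874 = -2 - 2874 = -2876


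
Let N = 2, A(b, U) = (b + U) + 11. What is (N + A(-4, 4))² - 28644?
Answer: -28475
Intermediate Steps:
A(b, U) = 11 + U + b (A(b, U) = (U + b) + 11 = 11 + U + b)
(N + A(-4, 4))² - 28644 = (2 + (11 + 4 - 4))² - 28644 = (2 + 11)² - 28644 = 13² - 28644 = 169 - 28644 = -28475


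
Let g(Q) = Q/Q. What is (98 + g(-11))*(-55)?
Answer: -5445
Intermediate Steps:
g(Q) = 1
(98 + g(-11))*(-55) = (98 + 1)*(-55) = 99*(-55) = -5445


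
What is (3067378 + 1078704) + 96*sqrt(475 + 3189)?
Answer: 4146082 + 384*sqrt(229) ≈ 4.1519e+6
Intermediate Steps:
(3067378 + 1078704) + 96*sqrt(475 + 3189) = 4146082 + 96*sqrt(3664) = 4146082 + 96*(4*sqrt(229)) = 4146082 + 384*sqrt(229)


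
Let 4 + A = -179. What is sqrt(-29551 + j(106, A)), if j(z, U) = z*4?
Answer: I*sqrt(29127) ≈ 170.67*I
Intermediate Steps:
A = -183 (A = -4 - 179 = -183)
j(z, U) = 4*z
sqrt(-29551 + j(106, A)) = sqrt(-29551 + 4*106) = sqrt(-29551 + 424) = sqrt(-29127) = I*sqrt(29127)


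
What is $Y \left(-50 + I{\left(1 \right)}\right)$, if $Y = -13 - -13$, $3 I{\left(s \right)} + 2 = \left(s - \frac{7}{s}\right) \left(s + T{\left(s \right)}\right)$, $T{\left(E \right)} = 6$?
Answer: $0$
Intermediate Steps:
$I{\left(s \right)} = - \frac{2}{3} + \frac{\left(6 + s\right) \left(s - \frac{7}{s}\right)}{3}$ ($I{\left(s \right)} = - \frac{2}{3} + \frac{\left(s - \frac{7}{s}\right) \left(s + 6\right)}{3} = - \frac{2}{3} + \frac{\left(s - \frac{7}{s}\right) \left(6 + s\right)}{3} = - \frac{2}{3} + \frac{\left(6 + s\right) \left(s - \frac{7}{s}\right)}{3}$)
$Y = 0$ ($Y = -13 + 13 = 0$)
$Y \left(-50 + I{\left(1 \right)}\right) = 0 \left(-50 + \left(-3 - \frac{14}{1} + 2 \cdot 1 + \frac{1^{2}}{3}\right)\right) = 0 \left(-50 + \left(-3 - 14 + 2 + \frac{1}{3} \cdot 1\right)\right) = 0 \left(-50 + \left(-3 - 14 + 2 + \frac{1}{3}\right)\right) = 0 \left(-50 - \frac{44}{3}\right) = 0 \left(- \frac{194}{3}\right) = 0$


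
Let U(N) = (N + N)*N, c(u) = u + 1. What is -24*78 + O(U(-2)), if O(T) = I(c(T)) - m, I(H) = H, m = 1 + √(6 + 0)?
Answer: -1864 - √6 ≈ -1866.4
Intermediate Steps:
c(u) = 1 + u
U(N) = 2*N² (U(N) = (2*N)*N = 2*N²)
m = 1 + √6 ≈ 3.4495
O(T) = T - √6 (O(T) = (1 + T) - (1 + √6) = (1 + T) + (-1 - √6) = T - √6)
-24*78 + O(U(-2)) = -24*78 + (2*(-2)² - √6) = -1872 + (2*4 - √6) = -1872 + (8 - √6) = -1864 - √6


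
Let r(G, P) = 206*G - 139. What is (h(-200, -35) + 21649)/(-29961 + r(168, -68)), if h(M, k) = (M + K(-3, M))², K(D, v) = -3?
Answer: 31429/2254 ≈ 13.944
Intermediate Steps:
r(G, P) = -139 + 206*G
h(M, k) = (-3 + M)² (h(M, k) = (M - 3)² = (-3 + M)²)
(h(-200, -35) + 21649)/(-29961 + r(168, -68)) = ((-3 - 200)² + 21649)/(-29961 + (-139 + 206*168)) = ((-203)² + 21649)/(-29961 + (-139 + 34608)) = (41209 + 21649)/(-29961 + 34469) = 62858/4508 = 62858*(1/4508) = 31429/2254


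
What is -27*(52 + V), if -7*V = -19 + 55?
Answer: -8856/7 ≈ -1265.1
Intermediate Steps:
V = -36/7 (V = -(-19 + 55)/7 = -⅐*36 = -36/7 ≈ -5.1429)
-27*(52 + V) = -27*(52 - 36/7) = -27*328/7 = -8856/7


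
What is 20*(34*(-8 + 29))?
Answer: 14280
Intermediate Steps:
20*(34*(-8 + 29)) = 20*(34*21) = 20*714 = 14280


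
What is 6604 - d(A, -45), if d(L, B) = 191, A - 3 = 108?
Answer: 6413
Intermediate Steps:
A = 111 (A = 3 + 108 = 111)
6604 - d(A, -45) = 6604 - 1*191 = 6604 - 191 = 6413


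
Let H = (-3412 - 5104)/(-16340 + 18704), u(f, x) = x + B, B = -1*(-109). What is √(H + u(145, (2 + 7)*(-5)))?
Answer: 11*√174345/591 ≈ 7.7716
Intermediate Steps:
B = 109
u(f, x) = 109 + x (u(f, x) = x + 109 = 109 + x)
H = -2129/591 (H = -8516/2364 = -8516*1/2364 = -2129/591 ≈ -3.6024)
√(H + u(145, (2 + 7)*(-5))) = √(-2129/591 + (109 + (2 + 7)*(-5))) = √(-2129/591 + (109 + 9*(-5))) = √(-2129/591 + (109 - 45)) = √(-2129/591 + 64) = √(35695/591) = 11*√174345/591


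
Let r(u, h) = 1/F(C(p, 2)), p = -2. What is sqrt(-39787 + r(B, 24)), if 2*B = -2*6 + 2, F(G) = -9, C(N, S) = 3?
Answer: 2*I*sqrt(89521)/3 ≈ 199.47*I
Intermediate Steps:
B = -5 (B = (-2*6 + 2)/2 = (-12 + 2)/2 = (1/2)*(-10) = -5)
r(u, h) = -1/9 (r(u, h) = 1/(-9) = -1/9)
sqrt(-39787 + r(B, 24)) = sqrt(-39787 - 1/9) = sqrt(-358084/9) = 2*I*sqrt(89521)/3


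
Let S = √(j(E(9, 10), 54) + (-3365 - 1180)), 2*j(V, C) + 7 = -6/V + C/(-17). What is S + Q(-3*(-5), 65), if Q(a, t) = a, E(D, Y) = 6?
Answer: 15 + 4*I*√82195/17 ≈ 15.0 + 67.458*I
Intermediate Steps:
j(V, C) = -7/2 - 3/V - C/34 (j(V, C) = -7/2 + (-6/V + C/(-17))/2 = -7/2 + (-6/V + C*(-1/17))/2 = -7/2 + (-6/V - C/17)/2 = -7/2 + (-3/V - C/34) = -7/2 - 3/V - C/34)
S = 4*I*√82195/17 (S = √((1/34)*(-102 - 1*6*(119 + 54))/6 + (-3365 - 1180)) = √((1/34)*(⅙)*(-102 - 1*6*173) - 4545) = √((1/34)*(⅙)*(-102 - 1038) - 4545) = √((1/34)*(⅙)*(-1140) - 4545) = √(-95/17 - 4545) = √(-77360/17) = 4*I*√82195/17 ≈ 67.458*I)
S + Q(-3*(-5), 65) = 4*I*√82195/17 - 3*(-5) = 4*I*√82195/17 + 15 = 15 + 4*I*√82195/17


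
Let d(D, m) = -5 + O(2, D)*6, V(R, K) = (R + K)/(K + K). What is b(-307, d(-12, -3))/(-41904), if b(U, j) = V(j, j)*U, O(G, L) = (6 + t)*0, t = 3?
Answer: 307/41904 ≈ 0.0073263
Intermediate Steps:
O(G, L) = 0 (O(G, L) = (6 + 3)*0 = 9*0 = 0)
V(R, K) = (K + R)/(2*K) (V(R, K) = (K + R)/((2*K)) = (K + R)*(1/(2*K)) = (K + R)/(2*K))
d(D, m) = -5 (d(D, m) = -5 + 0*6 = -5 + 0 = -5)
b(U, j) = U (b(U, j) = ((j + j)/(2*j))*U = ((2*j)/(2*j))*U = 1*U = U)
b(-307, d(-12, -3))/(-41904) = -307/(-41904) = -307*(-1/41904) = 307/41904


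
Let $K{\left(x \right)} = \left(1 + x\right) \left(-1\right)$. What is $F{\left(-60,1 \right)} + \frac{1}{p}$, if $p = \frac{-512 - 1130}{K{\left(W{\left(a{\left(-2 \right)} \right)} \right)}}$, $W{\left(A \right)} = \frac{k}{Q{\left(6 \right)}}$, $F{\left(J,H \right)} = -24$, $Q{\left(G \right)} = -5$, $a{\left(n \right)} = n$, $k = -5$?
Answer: $- \frac{19703}{821} \approx -23.999$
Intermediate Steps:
$W{\left(A \right)} = 1$ ($W{\left(A \right)} = - \frac{5}{-5} = \left(-5\right) \left(- \frac{1}{5}\right) = 1$)
$K{\left(x \right)} = -1 - x$
$p = 821$ ($p = \frac{-512 - 1130}{-1 - 1} = - \frac{1642}{-2} = \left(-1642\right) \left(- \frac{1}{2}\right) = 821$)
$F{\left(-60,1 \right)} + \frac{1}{p} = -24 + \frac{1}{821} = - \frac{19703}{821}$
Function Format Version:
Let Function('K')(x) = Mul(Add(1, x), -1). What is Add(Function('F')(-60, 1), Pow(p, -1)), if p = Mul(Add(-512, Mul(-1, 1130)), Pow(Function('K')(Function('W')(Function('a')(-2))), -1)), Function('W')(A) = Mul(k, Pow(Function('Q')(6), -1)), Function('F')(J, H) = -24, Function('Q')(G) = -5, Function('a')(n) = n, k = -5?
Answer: Rational(-19703, 821) ≈ -23.999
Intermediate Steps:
Function('W')(A) = 1 (Function('W')(A) = Mul(-5, Pow(-5, -1)) = Mul(-5, Rational(-1, 5)) = 1)
Function('K')(x) = Add(-1, Mul(-1, x))
p = 821 (p = Mul(Add(-512, Mul(-1, 1130)), Pow(Add(-1, Mul(-1, 1)), -1)) = Mul(Add(-512, -1130), Pow(Add(-1, -1), -1)) = Mul(-1642, Pow(-2, -1)) = Mul(-1642, Rational(-1, 2)) = 821)
Add(Function('F')(-60, 1), Pow(p, -1)) = Add(-24, Pow(821, -1)) = Add(-24, Rational(1, 821)) = Rational(-19703, 821)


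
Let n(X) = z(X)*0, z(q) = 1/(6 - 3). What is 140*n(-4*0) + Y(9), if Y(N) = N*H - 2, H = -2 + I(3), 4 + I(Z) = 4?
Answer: -20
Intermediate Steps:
I(Z) = 0 (I(Z) = -4 + 4 = 0)
z(q) = 1/3
H = -2 (H = -2 + 0 = -2)
Y(N) = -2 - 2*N (Y(N) = N*(-2) - 2 = -2*N - 2 = -2 - 2*N)
n(X) = 0 (n(X) = (1/3)*0 = 0)
140*n(-4*0) + Y(9) = 140*0 + (-2 - 2*9) = 0 + (-2 - 18) = 0 - 20 = -20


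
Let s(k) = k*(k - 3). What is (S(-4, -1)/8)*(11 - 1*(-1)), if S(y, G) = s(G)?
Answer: 6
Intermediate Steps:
s(k) = k*(-3 + k)
S(y, G) = G*(-3 + G)
(S(-4, -1)/8)*(11 - 1*(-1)) = ((-(-3 - 1))/8)*(11 - 1*(-1)) = ((-1*(-4))/8)*(11 + 1) = ((1/8)*4)*12 = (1/2)*12 = 6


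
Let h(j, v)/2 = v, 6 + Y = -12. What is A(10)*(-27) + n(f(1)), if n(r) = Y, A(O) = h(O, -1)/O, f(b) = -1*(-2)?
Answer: -63/5 ≈ -12.600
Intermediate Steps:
Y = -18 (Y = -6 - 12 = -18)
f(b) = 2
h(j, v) = 2*v
A(O) = -2/O (A(O) = (2*(-1))/O = -2/O)
n(r) = -18
A(10)*(-27) + n(f(1)) = -2/10*(-27) - 18 = -2*⅒*(-27) - 18 = -⅕*(-27) - 18 = 27/5 - 18 = -63/5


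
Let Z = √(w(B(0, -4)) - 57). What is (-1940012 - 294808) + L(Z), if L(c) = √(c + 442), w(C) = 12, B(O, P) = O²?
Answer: -2234820 + √(442 + 3*I*√5) ≈ -2.2348e+6 + 0.15953*I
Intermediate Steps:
Z = 3*I*√5 (Z = √(12 - 57) = √(-45) = 3*I*√5 ≈ 6.7082*I)
L(c) = √(442 + c)
(-1940012 - 294808) + L(Z) = (-1940012 - 294808) + √(442 + 3*I*√5) = -2234820 + √(442 + 3*I*√5)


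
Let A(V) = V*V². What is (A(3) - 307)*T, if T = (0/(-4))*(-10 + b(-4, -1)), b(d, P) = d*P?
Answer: 0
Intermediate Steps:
b(d, P) = P*d
A(V) = V³
T = 0 (T = (0/(-4))*(-10 - 1*(-4)) = (0*(-¼))*(-10 + 4) = 0*(-6) = 0)
(A(3) - 307)*T = (3³ - 307)*0 = (27 - 307)*0 = -280*0 = 0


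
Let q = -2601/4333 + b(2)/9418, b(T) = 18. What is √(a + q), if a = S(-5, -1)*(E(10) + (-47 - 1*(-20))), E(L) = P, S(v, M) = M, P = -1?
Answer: 2*√2852011244314897/20404097 ≈ 5.2347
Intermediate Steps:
E(L) = -1
q = -12209112/20404097 (q = -2601/4333 + 18/9418 = -2601*1/4333 + 18*(1/9418) = -2601/4333 + 9/4709 = -12209112/20404097 ≈ -0.59837)
a = 28 (a = -(-1 + (-47 - 1*(-20))) = -(-1 + (-47 + 20)) = -(-1 - 27) = -1*(-28) = 28)
√(a + q) = √(28 - 12209112/20404097) = √(559105604/20404097) = 2*√2852011244314897/20404097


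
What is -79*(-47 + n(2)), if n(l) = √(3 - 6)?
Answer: 3713 - 79*I*√3 ≈ 3713.0 - 136.83*I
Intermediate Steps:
n(l) = I*√3 (n(l) = √(-3) = I*√3)
-79*(-47 + n(2)) = -79*(-47 + I*√3) = 3713 - 79*I*√3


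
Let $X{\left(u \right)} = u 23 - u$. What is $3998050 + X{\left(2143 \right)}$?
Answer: $4045196$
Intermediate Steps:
$X{\left(u \right)} = 22 u$ ($X{\left(u \right)} = 23 u - u = 22 u$)
$3998050 + X{\left(2143 \right)} = 3998050 + 22 \cdot 2143 = 3998050 + 47146 = 4045196$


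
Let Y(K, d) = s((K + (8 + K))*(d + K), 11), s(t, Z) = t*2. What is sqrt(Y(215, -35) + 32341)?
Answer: sqrt(190021) ≈ 435.91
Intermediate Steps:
s(t, Z) = 2*t
Y(K, d) = 2*(8 + 2*K)*(K + d) (Y(K, d) = 2*((K + (8 + K))*(d + K)) = 2*((8 + 2*K)*(K + d)) = 2*(8 + 2*K)*(K + d))
sqrt(Y(215, -35) + 32341) = sqrt((4*215**2 + 16*215 + 16*(-35) + 4*215*(-35)) + 32341) = sqrt((4*46225 + 3440 - 560 - 30100) + 32341) = sqrt((184900 + 3440 - 560 - 30100) + 32341) = sqrt(157680 + 32341) = sqrt(190021)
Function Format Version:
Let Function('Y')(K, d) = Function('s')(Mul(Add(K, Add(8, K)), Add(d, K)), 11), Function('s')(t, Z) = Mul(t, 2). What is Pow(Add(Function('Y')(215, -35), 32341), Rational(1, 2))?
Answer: Pow(190021, Rational(1, 2)) ≈ 435.91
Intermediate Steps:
Function('s')(t, Z) = Mul(2, t)
Function('Y')(K, d) = Mul(2, Add(8, Mul(2, K)), Add(K, d)) (Function('Y')(K, d) = Mul(2, Mul(Add(K, Add(8, K)), Add(d, K))) = Mul(2, Mul(Add(8, Mul(2, K)), Add(K, d))) = Mul(2, Add(8, Mul(2, K)), Add(K, d)))
Pow(Add(Function('Y')(215, -35), 32341), Rational(1, 2)) = Pow(Add(Add(Mul(4, Pow(215, 2)), Mul(16, 215), Mul(16, -35), Mul(4, 215, -35)), 32341), Rational(1, 2)) = Pow(Add(Add(Mul(4, 46225), 3440, -560, -30100), 32341), Rational(1, 2)) = Pow(Add(Add(184900, 3440, -560, -30100), 32341), Rational(1, 2)) = Pow(Add(157680, 32341), Rational(1, 2)) = Pow(190021, Rational(1, 2))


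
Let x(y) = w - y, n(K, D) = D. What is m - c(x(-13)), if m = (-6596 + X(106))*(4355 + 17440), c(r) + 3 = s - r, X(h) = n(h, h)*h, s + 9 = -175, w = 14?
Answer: 101129014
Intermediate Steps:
s = -184 (s = -9 - 175 = -184)
X(h) = h² (X(h) = h*h = h²)
x(y) = 14 - y
c(r) = -187 - r (c(r) = -3 + (-184 - r) = -187 - r)
m = 101128800 (m = (-6596 + 106²)*(4355 + 17440) = (-6596 + 11236)*21795 = 4640*21795 = 101128800)
m - c(x(-13)) = 101128800 - (-187 - (14 - 1*(-13))) = 101128800 - (-187 - (14 + 13)) = 101128800 - (-187 - 1*27) = 101128800 - (-187 - 27) = 101128800 - 1*(-214) = 101128800 + 214 = 101129014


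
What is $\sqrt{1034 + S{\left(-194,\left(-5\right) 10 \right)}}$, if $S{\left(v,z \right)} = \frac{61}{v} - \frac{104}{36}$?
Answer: $\frac{\sqrt{349155574}}{582} \approx 32.106$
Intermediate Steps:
$S{\left(v,z \right)} = - \frac{26}{9} + \frac{61}{v}$ ($S{\left(v,z \right)} = \frac{61}{v} - \frac{26}{9} = - \frac{26}{9} + \frac{61}{v}$)
$\sqrt{1034 + S{\left(-194,\left(-5\right) 10 \right)}} = \sqrt{1034 - \left(\frac{26}{9} - \frac{61}{-194}\right)} = \sqrt{1034 + \left(- \frac{26}{9} + 61 \left(- \frac{1}{194}\right)\right)} = \sqrt{1034 - \frac{5593}{1746}} = \sqrt{\frac{1799771}{1746}} = \frac{\sqrt{349155574}}{582}$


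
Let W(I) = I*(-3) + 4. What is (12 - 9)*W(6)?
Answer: -42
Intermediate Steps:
W(I) = 4 - 3*I (W(I) = -3*I + 4 = 4 - 3*I)
(12 - 9)*W(6) = (12 - 9)*(4 - 3*6) = 3*(4 - 18) = 3*(-14) = -42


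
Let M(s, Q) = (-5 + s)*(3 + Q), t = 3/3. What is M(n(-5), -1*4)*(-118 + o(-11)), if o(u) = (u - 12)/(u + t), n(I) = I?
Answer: -1157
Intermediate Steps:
t = 1 (t = 3*(1/3) = 1)
o(u) = (-12 + u)/(1 + u) (o(u) = (u - 12)/(u + 1) = (-12 + u)/(1 + u))
M(n(-5), -1*4)*(-118 + o(-11)) = (-15 - (-5)*4 + 3*(-5) - 1*4*(-5))*(-118 + (-12 - 11)/(1 - 11)) = (-15 - 5*(-4) - 15 - 4*(-5))*(-118 - 23/(-10)) = (-15 + 20 - 15 + 20)*(-118 - 1/10*(-23)) = 10*(-118 + 23/10) = 10*(-1157/10) = -1157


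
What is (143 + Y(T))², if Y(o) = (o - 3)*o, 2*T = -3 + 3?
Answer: 20449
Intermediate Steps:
T = 0 (T = (-3 + 3)/2 = (½)*0 = 0)
Y(o) = o*(-3 + o) (Y(o) = (-3 + o)*o = o*(-3 + o))
(143 + Y(T))² = (143 + 0*(-3 + 0))² = (143 + 0*(-3))² = (143 + 0)² = 143² = 20449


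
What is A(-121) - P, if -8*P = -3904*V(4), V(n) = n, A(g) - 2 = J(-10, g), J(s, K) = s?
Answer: -1960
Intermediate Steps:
A(g) = -8 (A(g) = 2 - 10 = -8)
P = 1952 (P = -(-488)*4 = -1/8*(-15616) = 1952)
A(-121) - P = -8 - 1*1952 = -8 - 1952 = -1960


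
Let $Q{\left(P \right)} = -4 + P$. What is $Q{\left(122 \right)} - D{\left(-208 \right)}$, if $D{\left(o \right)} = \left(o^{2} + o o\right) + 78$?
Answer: $-86488$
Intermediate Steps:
$D{\left(o \right)} = 78 + 2 o^{2}$ ($D{\left(o \right)} = \left(o^{2} + o^{2}\right) + 78 = 2 o^{2} + 78 = 78 + 2 o^{2}$)
$Q{\left(122 \right)} - D{\left(-208 \right)} = \left(-4 + 122\right) - \left(78 + 2 \left(-208\right)^{2}\right) = 118 - \left(78 + 2 \cdot 43264\right) = 118 - \left(78 + 86528\right) = 118 - 86606 = -86488$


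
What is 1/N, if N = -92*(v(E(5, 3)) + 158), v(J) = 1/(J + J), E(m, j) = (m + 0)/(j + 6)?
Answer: -5/73094 ≈ -6.8405e-5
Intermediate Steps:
E(m, j) = m/(6 + j)
v(J) = 1/(2*J)
N = -73094/5 (N = -92*(1/(2*((5/(6 + 3)))) + 158) = -92*(1/(2*((5/9))) + 158) = -92*(1/(2*((5*(⅑)))) + 158) = -92*(1/(2*(5/9)) + 158) = -92*((½)*(9/5) + 158) = -92*(9/10 + 158) = -92*1589/10 = -73094/5 ≈ -14619.)
1/N = 1/(-73094/5) = -5/73094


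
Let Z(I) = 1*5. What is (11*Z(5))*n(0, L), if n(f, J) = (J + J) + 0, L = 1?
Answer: 110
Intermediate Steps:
Z(I) = 5
n(f, J) = 2*J (n(f, J) = 2*J + 0 = 2*J)
(11*Z(5))*n(0, L) = (11*5)*(2*1) = 55*2 = 110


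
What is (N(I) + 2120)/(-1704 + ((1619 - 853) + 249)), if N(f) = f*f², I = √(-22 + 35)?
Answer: -40/13 - √13/53 ≈ -3.1450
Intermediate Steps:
I = √13 ≈ 3.6056
N(f) = f³
(N(I) + 2120)/(-1704 + ((1619 - 853) + 249)) = ((√13)³ + 2120)/(-1704 + ((1619 - 853) + 249)) = (13*√13 + 2120)/(-1704 + (766 + 249)) = (2120 + 13*√13)/(-1704 + 1015) = (2120 + 13*√13)/(-689) = (2120 + 13*√13)*(-1/689) = -40/13 - √13/53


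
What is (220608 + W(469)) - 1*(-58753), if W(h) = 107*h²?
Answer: 23815188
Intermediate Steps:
(220608 + W(469)) - 1*(-58753) = (220608 + 107*469²) - 1*(-58753) = (220608 + 107*219961) + 58753 = (220608 + 23535827) + 58753 = 23756435 + 58753 = 23815188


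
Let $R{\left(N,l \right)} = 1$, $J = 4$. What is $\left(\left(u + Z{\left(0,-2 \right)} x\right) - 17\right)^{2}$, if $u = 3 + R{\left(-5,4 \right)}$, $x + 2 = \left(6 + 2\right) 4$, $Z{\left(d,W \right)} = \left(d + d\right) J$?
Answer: $169$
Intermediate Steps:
$Z{\left(d,W \right)} = 8 d$ ($Z{\left(d,W \right)} = \left(d + d\right) 4 = 2 d 4 = 8 d$)
$x = 30$ ($x = -2 + \left(6 + 2\right) 4 = -2 + 8 \cdot 4 = -2 + 32 = 30$)
$u = 4$ ($u = 3 + 1 = 4$)
$\left(\left(u + Z{\left(0,-2 \right)} x\right) - 17\right)^{2} = \left(\left(4 + 8 \cdot 0 \cdot 30\right) - 17\right)^{2} = \left(\left(4 + 0 \cdot 30\right) - 17\right)^{2} = \left(\left(4 + 0\right) - 17\right)^{2} = \left(4 - 17\right)^{2} = \left(-13\right)^{2} = 169$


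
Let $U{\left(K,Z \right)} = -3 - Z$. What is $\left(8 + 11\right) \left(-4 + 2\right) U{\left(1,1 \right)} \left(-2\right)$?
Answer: $-304$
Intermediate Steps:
$\left(8 + 11\right) \left(-4 + 2\right) U{\left(1,1 \right)} \left(-2\right) = \left(8 + 11\right) \left(-4 + 2\right) \left(-3 - 1\right) \left(-2\right) = 19 \left(-2\right) \left(-3 - 1\right) \left(-2\right) = \left(-38\right) \left(-4\right) \left(-2\right) = 152 \left(-2\right) = -304$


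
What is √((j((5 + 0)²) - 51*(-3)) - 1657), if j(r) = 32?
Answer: 8*I*√23 ≈ 38.367*I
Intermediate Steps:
√((j((5 + 0)²) - 51*(-3)) - 1657) = √((32 - 51*(-3)) - 1657) = √((32 - 1*(-153)) - 1657) = √((32 + 153) - 1657) = √(185 - 1657) = √(-1472) = 8*I*√23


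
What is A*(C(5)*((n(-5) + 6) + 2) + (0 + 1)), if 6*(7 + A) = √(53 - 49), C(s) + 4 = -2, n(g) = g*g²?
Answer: -14060/3 ≈ -4686.7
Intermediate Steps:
n(g) = g³
C(s) = -6 (C(s) = -4 - 2 = -6)
A = -20/3 (A = -7 + √(53 - 49)/6 = -7 + √4/6 = -7 + (⅙)*2 = -7 + ⅓ = -20/3 ≈ -6.6667)
A*(C(5)*((n(-5) + 6) + 2) + (0 + 1)) = -20*(-6*(((-5)³ + 6) + 2) + (0 + 1))/3 = -20*(-6*((-125 + 6) + 2) + 1)/3 = -20*(-6*(-119 + 2) + 1)/3 = -20*(-6*(-117) + 1)/3 = -20*(702 + 1)/3 = -20/3*703 = -14060/3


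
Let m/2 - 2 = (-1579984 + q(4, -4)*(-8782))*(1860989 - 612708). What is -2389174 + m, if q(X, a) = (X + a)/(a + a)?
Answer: -3944530404178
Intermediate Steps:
q(X, a) = (X + a)/(2*a) (q(X, a) = (X + a)/((2*a)) = (X + a)*(1/(2*a)) = (X + a)/(2*a))
m = -3944528015004 (m = 4 + 2*((-1579984 + ((1/2)*(4 - 4)/(-4))*(-8782))*(1860989 - 612708)) = 4 + 2*((-1579984 + ((1/2)*(-1/4)*0)*(-8782))*1248281) = 4 + 2*((-1579984 + 0*(-8782))*1248281) = 4 + 2*((-1579984 + 0)*1248281) = 4 + 2*(-1579984*1248281) = 4 + 2*(-1972264007504) = 4 - 3944528015008 = -3944528015004)
-2389174 + m = -2389174 - 3944528015004 = -3944530404178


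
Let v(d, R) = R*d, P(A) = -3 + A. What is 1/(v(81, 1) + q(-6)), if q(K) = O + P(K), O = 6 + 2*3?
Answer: 1/84 ≈ 0.011905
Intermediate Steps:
O = 12 (O = 6 + 6 = 12)
q(K) = 9 + K (q(K) = 12 + (-3 + K) = 9 + K)
1/(v(81, 1) + q(-6)) = 1/(1*81 + (9 - 6)) = 1/(81 + 3) = 1/84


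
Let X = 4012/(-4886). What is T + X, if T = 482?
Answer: 1175520/2443 ≈ 481.18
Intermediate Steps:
X = -2006/2443 (X = 4012*(-1/4886) = -2006/2443 ≈ -0.82112)
T + X = 482 - 2006/2443 = 1175520/2443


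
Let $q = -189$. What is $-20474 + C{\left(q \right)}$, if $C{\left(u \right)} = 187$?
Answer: $-20287$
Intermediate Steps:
$-20474 + C{\left(q \right)} = -20474 + 187 = -20287$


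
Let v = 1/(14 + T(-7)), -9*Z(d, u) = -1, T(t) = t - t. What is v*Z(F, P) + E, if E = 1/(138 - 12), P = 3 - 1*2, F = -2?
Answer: 1/63 ≈ 0.015873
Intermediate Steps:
P = 1 (P = 3 - 2 = 1)
T(t) = 0
Z(d, u) = ⅑ (Z(d, u) = -⅑*(-1) = ⅑)
v = 1/14 (v = 1/(14 + 0) = 1/14 ≈ 0.071429)
E = 1/126 ≈ 0.0079365
v*Z(F, P) + E = (1/14)*(⅑) + 1/126 = 1/126 + 1/126 = 1/63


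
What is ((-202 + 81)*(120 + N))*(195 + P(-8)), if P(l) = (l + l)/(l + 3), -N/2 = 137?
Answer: 18466294/5 ≈ 3.6933e+6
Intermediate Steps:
N = -274 (N = -2*137 = -274)
P(l) = 2*l/(3 + l) (P(l) = (2*l)/(3 + l) = 2*l/(3 + l))
((-202 + 81)*(120 + N))*(195 + P(-8)) = ((-202 + 81)*(120 - 274))*(195 + 2*(-8)/(3 - 8)) = (-121*(-154))*(195 + 2*(-8)/(-5)) = 18634*(195 + 2*(-8)*(-⅕)) = 18634*(195 + 16/5) = 18634*(991/5) = 18466294/5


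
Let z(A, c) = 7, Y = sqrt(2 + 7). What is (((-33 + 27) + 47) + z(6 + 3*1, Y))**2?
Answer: 2304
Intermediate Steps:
Y = 3 (Y = sqrt(9) = 3)
(((-33 + 27) + 47) + z(6 + 3*1, Y))**2 = (((-33 + 27) + 47) + 7)**2 = ((-6 + 47) + 7)**2 = (41 + 7)**2 = 48**2 = 2304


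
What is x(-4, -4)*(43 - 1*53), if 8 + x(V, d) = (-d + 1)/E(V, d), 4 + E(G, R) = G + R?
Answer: 505/6 ≈ 84.167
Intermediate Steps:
E(G, R) = -4 + G + R (E(G, R) = -4 + (G + R) = -4 + G + R)
x(V, d) = -8 + (1 - d)/(-4 + V + d) (x(V, d) = -8 + (-d + 1)/(-4 + V + d) = -8 + (1 - d)/(-4 + V + d))
x(-4, -4)*(43 - 1*53) = ((33 - 9*(-4) - 8*(-4))/(-4 - 4 - 4))*(43 - 1*53) = ((33 + 36 + 32)/(-12))*(43 - 53) = -1/12*101*(-10) = -101/12*(-10) = 505/6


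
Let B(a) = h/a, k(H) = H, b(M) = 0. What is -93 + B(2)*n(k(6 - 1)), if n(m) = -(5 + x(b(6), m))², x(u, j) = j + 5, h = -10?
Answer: 1032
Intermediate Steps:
x(u, j) = 5 + j
n(m) = -(10 + m)² (n(m) = -(5 + (5 + m))² = -(10 + m)²)
B(a) = -10/a
-93 + B(2)*n(k(6 - 1)) = -93 + (-10/2)*(-(10 + (6 - 1))²) = -93 + (-10*½)*(-(10 + 5)²) = -93 - (-5)*15² = -93 - (-5)*225 = -93 - 5*(-225) = -93 + 1125 = 1032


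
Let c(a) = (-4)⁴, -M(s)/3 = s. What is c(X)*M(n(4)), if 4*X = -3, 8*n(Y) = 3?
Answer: -288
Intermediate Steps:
n(Y) = 3/8 (n(Y) = (⅛)*3 = 3/8)
M(s) = -3*s
X = -¾ (X = (¼)*(-3) = -¾ ≈ -0.75000)
c(a) = 256
c(X)*M(n(4)) = 256*(-3*3/8) = 256*(-9/8) = -288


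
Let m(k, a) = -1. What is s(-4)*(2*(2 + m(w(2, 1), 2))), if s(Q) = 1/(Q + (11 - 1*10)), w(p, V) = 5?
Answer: -⅔ ≈ -0.66667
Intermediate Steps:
s(Q) = 1/(1 + Q) (s(Q) = 1/(Q + (11 - 10)) = 1/(Q + 1) = 1/(1 + Q))
s(-4)*(2*(2 + m(w(2, 1), 2))) = (2*(2 - 1))/(1 - 4) = (2*1)/(-3) = -⅓*2 = -⅔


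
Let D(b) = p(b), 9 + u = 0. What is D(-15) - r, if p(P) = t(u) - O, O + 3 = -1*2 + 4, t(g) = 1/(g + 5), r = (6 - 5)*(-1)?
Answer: 7/4 ≈ 1.7500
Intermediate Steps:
r = -1 (r = 1*(-1) = -1)
u = -9 (u = -9 + 0 = -9)
t(g) = 1/(5 + g)
O = -1 (O = -3 + (-1*2 + 4) = -3 + (-2 + 4) = -3 + 2 = -1)
p(P) = ¾ (p(P) = 1/(5 - 9) - 1*(-1) = 1/(-4) + 1 = -¼ + 1 = ¾)
D(b) = ¾
D(-15) - r = ¾ - 1*(-1) = ¾ + 1 = 7/4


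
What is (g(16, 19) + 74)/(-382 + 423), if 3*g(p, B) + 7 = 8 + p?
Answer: 239/123 ≈ 1.9431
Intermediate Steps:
g(p, B) = ⅓ + p/3 (g(p, B) = -7/3 + (8 + p)/3 = -7/3 + (8/3 + p/3) = ⅓ + p/3)
(g(16, 19) + 74)/(-382 + 423) = ((⅓ + (⅓)*16) + 74)/(-382 + 423) = ((⅓ + 16/3) + 74)/41 = (17/3 + 74)*(1/41) = (239/3)*(1/41) = 239/123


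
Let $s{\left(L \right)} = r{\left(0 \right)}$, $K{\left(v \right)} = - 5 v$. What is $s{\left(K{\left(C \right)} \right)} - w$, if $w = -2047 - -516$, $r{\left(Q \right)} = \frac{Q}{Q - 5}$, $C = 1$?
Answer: $1531$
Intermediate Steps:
$r{\left(Q \right)} = \frac{Q}{-5 + Q}$
$s{\left(L \right)} = 0$ ($s{\left(L \right)} = \frac{0}{-5 + 0} = \frac{0}{-5} = 0 \left(- \frac{1}{5}\right) = 0$)
$w = -1531$ ($w = -2047 + 516 = -1531$)
$s{\left(K{\left(C \right)} \right)} - w = 0 - -1531 = 0 + 1531 = 1531$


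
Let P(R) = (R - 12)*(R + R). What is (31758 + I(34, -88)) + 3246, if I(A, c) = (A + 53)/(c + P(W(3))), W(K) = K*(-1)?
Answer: 70095/2 ≈ 35048.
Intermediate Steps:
W(K) = -K
P(R) = 2*R*(-12 + R) (P(R) = (-12 + R)*(2*R) = 2*R*(-12 + R))
I(A, c) = (53 + A)/(90 + c) (I(A, c) = (A + 53)/(c + 2*(-1*3)*(-12 - 1*3)) = (53 + A)/(c + 2*(-3)*(-12 - 3)) = (53 + A)/(c + 2*(-3)*(-15)) = (53 + A)/(c + 90) = (53 + A)/(90 + c))
(31758 + I(34, -88)) + 3246 = (31758 + (53 + 34)/(90 - 88)) + 3246 = (31758 + 87/2) + 3246 = 63603/2 + 3246 = 70095/2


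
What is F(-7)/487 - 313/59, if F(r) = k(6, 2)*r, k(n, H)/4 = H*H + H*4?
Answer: -172255/28733 ≈ -5.9950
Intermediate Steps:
k(n, H) = 4*H² + 16*H (k(n, H) = 4*(H*H + H*4) = 4*(H² + 4*H) = 4*H² + 16*H)
F(r) = 48*r (F(r) = (4*2*(4 + 2))*r = (4*2*6)*r = 48*r)
F(-7)/487 - 313/59 = (48*(-7))/487 - 313/59 = -336*1/487 - 313*1/59 = -336/487 - 313/59 = -172255/28733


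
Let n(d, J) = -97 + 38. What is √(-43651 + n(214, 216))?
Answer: I*√43710 ≈ 209.07*I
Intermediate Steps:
n(d, J) = -59
√(-43651 + n(214, 216)) = √(-43651 - 59) = √(-43710) = I*√43710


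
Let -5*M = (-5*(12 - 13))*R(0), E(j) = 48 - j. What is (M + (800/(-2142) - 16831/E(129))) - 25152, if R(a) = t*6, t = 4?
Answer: -240672175/9639 ≈ -24969.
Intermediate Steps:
R(a) = 24 (R(a) = 4*6 = 24)
M = -24 (M = -(-5*(12 - 13))*24/5 = -(-5*(-1))*24/5 = -24 ≈ -24.000)
(M + (800/(-2142) - 16831/E(129))) - 25152 = (-24 + (800/(-2142) - 16831/(48 - 1*129))) - 25152 = (-24 + (800*(-1/2142) - 16831/(48 - 129))) - 25152 = (-24 + (-400/1071 - 16831/(-81))) - 25152 = (-24 + (-400/1071 - 16831*(-1/81))) - 25152 = (-24 + (-400/1071 + 16831/81)) - 25152 = (-24 + 1999289/9639) - 25152 = 1767953/9639 - 25152 = -240672175/9639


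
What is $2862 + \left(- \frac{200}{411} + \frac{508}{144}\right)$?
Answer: $\frac{14130383}{4932} \approx 2865.0$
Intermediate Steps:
$2862 + \left(- \frac{200}{411} + \frac{508}{144}\right) = 2862 + \left(\left(-200\right) \frac{1}{411} + 508 \cdot \frac{1}{144}\right) = 2862 + \left(- \frac{200}{411} + \frac{127}{36}\right) = 2862 + \frac{14999}{4932} = \frac{14130383}{4932}$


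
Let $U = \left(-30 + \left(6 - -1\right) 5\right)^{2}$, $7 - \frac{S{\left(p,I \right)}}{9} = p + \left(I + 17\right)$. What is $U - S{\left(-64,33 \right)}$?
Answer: $-164$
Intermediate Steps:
$S{\left(p,I \right)} = -90 - 9 I - 9 p$ ($S{\left(p,I \right)} = 63 - 9 \left(p + \left(I + 17\right)\right) = 63 - 9 \left(p + \left(17 + I\right)\right) = 63 - 9 \left(17 + I + p\right) = 63 - \left(153 + 9 I + 9 p\right) = -90 - 9 I - 9 p$)
$U = 25$ ($U = \left(-30 + \left(6 + 1\right) 5\right)^{2} = \left(-30 + 7 \cdot 5\right)^{2} = \left(-30 + 35\right)^{2} = 5^{2} = 25$)
$U - S{\left(-64,33 \right)} = 25 - \left(-90 - 297 - -576\right) = 25 - \left(-90 - 297 + 576\right) = 25 - 189 = -164$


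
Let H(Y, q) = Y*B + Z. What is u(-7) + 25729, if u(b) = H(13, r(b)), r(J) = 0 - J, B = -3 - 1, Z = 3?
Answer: 25680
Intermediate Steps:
B = -4
r(J) = -J
H(Y, q) = 3 - 4*Y (H(Y, q) = Y*(-4) + 3 = -4*Y + 3 = 3 - 4*Y)
u(b) = -49 (u(b) = 3 - 4*13 = 3 - 52 = -49)
u(-7) + 25729 = -49 + 25729 = 25680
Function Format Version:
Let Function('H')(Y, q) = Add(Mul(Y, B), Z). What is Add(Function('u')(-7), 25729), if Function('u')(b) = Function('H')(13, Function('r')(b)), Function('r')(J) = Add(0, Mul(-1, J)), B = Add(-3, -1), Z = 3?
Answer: 25680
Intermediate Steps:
B = -4
Function('r')(J) = Mul(-1, J)
Function('H')(Y, q) = Add(3, Mul(-4, Y)) (Function('H')(Y, q) = Add(Mul(Y, -4), 3) = Add(Mul(-4, Y), 3) = Add(3, Mul(-4, Y)))
Function('u')(b) = -49 (Function('u')(b) = Add(3, Mul(-4, 13)) = Add(3, -52) = -49)
Add(Function('u')(-7), 25729) = Add(-49, 25729) = 25680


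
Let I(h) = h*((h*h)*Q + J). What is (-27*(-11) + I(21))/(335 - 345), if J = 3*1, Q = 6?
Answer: -27963/5 ≈ -5592.6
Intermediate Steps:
J = 3
I(h) = h*(3 + 6*h²) (I(h) = h*((h*h)*6 + 3) = h*(h²*6 + 3) = h*(6*h² + 3) = h*(3 + 6*h²))
(-27*(-11) + I(21))/(335 - 345) = (-27*(-11) + (3*21 + 6*21³))/(335 - 345) = (297 + (63 + 6*9261))/(-10) = (297 + (63 + 55566))*(-⅒) = (297 + 55629)*(-⅒) = 55926*(-⅒) = -27963/5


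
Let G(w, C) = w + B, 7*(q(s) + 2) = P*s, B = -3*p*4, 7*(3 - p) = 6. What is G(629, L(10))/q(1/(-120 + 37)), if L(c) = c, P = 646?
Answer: -350509/1808 ≈ -193.87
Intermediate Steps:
p = 15/7 (p = 3 - 1/7*6 = 3 - 6/7 = 15/7 ≈ 2.1429)
B = -180/7 (B = -3*15/7*4 = -45/7*4 = -180/7 ≈ -25.714)
q(s) = -2 + 646*s/7 (q(s) = -2 + (646*s)/7 = -2 + 646*s/7)
G(w, C) = -180/7 + w (G(w, C) = w - 180/7 = -180/7 + w)
G(629, L(10))/q(1/(-120 + 37)) = (-180/7 + 629)/(-2 + 646/(7*(-120 + 37))) = 4223/(7*(-2 + (646/7)/(-83))) = 4223/(7*(-2 + (646/7)*(-1/83))) = 4223/(7*(-2 - 646/581)) = 4223/(7*(-1808/581)) = (4223/7)*(-581/1808) = -350509/1808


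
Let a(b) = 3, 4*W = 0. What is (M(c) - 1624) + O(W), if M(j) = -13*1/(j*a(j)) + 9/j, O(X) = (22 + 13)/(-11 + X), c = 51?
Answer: -2738393/1683 ≈ -1627.1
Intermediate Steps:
W = 0 (W = (1/4)*0 = 0)
O(X) = 35/(-11 + X)
M(j) = 14/(3*j) (M(j) = -13*1/(3*j) + 9/j = -13/(3*j) + 9/j = 14/(3*j))
(M(c) - 1624) + O(W) = ((14/3)/51 - 1624) + 35/(-11 + 0) = ((14/3)*(1/51) - 1624) + 35/(-11) = (14/153 - 1624) + 35*(-1/11) = -248458/153 - 35/11 = -2738393/1683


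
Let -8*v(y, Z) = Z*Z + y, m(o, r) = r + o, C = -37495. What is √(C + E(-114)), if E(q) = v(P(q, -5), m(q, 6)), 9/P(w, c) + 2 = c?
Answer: I*√30539026/28 ≈ 197.36*I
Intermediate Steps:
P(w, c) = 9/(-2 + c)
m(o, r) = o + r
v(y, Z) = -y/8 - Z²/8 (v(y, Z) = -(Z*Z + y)/8 = -(Z² + y)/8 = -(y + Z²)/8 = -y/8 - Z²/8)
E(q) = 9/56 - (6 + q)²/8 (E(q) = -9/(8*(-2 - 5)) - (q + 6)²/8 = -9/(8*(-7)) - (6 + q)²/8 = -9*(-1)/(8*7) - (6 + q)²/8 = -⅛*(-9/7) - (6 + q)²/8 = 9/56 - (6 + q)²/8)
√(C + E(-114)) = √(-37495 + (9/56 - (6 - 114)²/8)) = √(-37495 + (9/56 - ⅛*(-108)²)) = √(-37495 + (9/56 - ⅛*11664)) = √(-37495 + (9/56 - 1458)) = √(-37495 - 81639/56) = √(-2181359/56) = I*√30539026/28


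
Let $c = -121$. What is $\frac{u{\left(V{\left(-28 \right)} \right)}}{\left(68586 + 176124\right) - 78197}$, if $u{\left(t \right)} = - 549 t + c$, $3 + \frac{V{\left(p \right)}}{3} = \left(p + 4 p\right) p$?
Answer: $- \frac{6451420}{166513} \approx -38.744$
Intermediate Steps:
$V{\left(p \right)} = -9 + 15 p^{2}$ ($V{\left(p \right)} = -9 + 3 \left(p + 4 p\right) p = -9 + 3 \cdot 5 p p = -9 + 3 \cdot 5 p^{2} = -9 + 15 p^{2}$)
$u{\left(t \right)} = -121 - 549 t$ ($u{\left(t \right)} = - 549 t - 121 = -121 - 549 t$)
$\frac{u{\left(V{\left(-28 \right)} \right)}}{\left(68586 + 176124\right) - 78197} = \frac{-121 - 549 \left(-9 + 15 \left(-28\right)^{2}\right)}{\left(68586 + 176124\right) - 78197} = \frac{-121 - 549 \left(-9 + 15 \cdot 784\right)}{244710 - 78197} = \frac{-121 - 549 \left(-9 + 11760\right)}{166513} = \left(-121 - 6451299\right) \frac{1}{166513} = \left(-6451420\right) \frac{1}{166513} = - \frac{6451420}{166513}$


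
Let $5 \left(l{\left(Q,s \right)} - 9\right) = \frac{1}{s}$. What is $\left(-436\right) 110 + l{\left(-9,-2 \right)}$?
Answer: $- \frac{479511}{10} \approx -47951.0$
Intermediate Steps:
$l{\left(Q,s \right)} = 9 + \frac{1}{5 s}$
$\left(-436\right) 110 + l{\left(-9,-2 \right)} = \left(-436\right) 110 + \left(9 + \frac{1}{5 \left(-2\right)}\right) = -47960 + \left(9 + \frac{1}{5} \left(- \frac{1}{2}\right)\right) = -47960 + \left(9 - \frac{1}{10}\right) = -47960 + \frac{89}{10} = - \frac{479511}{10}$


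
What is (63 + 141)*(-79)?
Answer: -16116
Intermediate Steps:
(63 + 141)*(-79) = 204*(-79) = -16116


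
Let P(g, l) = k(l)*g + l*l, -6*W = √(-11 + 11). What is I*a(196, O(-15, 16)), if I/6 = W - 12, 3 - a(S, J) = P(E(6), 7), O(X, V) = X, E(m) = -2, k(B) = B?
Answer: 2304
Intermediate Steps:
W = 0 (W = -√(-11 + 11)/6 = -√0/6 = -⅙*0 = 0)
P(g, l) = l² + g*l (P(g, l) = l*g + l*l = g*l + l² = l² + g*l)
a(S, J) = -32 (a(S, J) = 3 - 7*(-2 + 7) = 3 - 7*5 = 3 - 1*35 = 3 - 35 = -32)
I = -72 (I = 6*(0 - 12) = 6*(-12) = -72)
I*a(196, O(-15, 16)) = -72*(-32) = 2304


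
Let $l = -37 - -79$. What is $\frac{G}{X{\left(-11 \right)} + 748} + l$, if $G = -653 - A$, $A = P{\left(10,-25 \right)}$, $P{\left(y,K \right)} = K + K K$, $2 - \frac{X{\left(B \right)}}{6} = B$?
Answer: $\frac{4777}{118} \approx 40.483$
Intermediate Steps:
$X{\left(B \right)} = 12 - 6 B$
$P{\left(y,K \right)} = K + K^{2}$
$A = 600$ ($A = - 25 \left(1 - 25\right) = \left(-25\right) \left(-24\right) = 600$)
$G = -1253$ ($G = -653 - 600 = -1253$)
$l = 42$ ($l = -37 + 79 = 42$)
$\frac{G}{X{\left(-11 \right)} + 748} + l = - \frac{1253}{\left(12 - -66\right) + 748} + 42 = - \frac{1253}{\left(12 + 66\right) + 748} + 42 = - \frac{1253}{78 + 748} + 42 = - \frac{1253}{826} + 42 = \left(-1253\right) \frac{1}{826} + 42 = - \frac{179}{118} + 42 = \frac{4777}{118}$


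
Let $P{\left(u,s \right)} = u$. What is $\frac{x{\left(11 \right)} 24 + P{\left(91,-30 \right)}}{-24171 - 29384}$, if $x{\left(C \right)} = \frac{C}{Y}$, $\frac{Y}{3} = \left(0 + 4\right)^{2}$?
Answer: $- \frac{193}{107110} \approx -0.0018019$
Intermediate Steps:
$Y = 48$ ($Y = 3 \left(0 + 4\right)^{2} = 3 \cdot 4^{2} = 3 \cdot 16 = 48$)
$x{\left(C \right)} = \frac{C}{48}$
$\frac{x{\left(11 \right)} 24 + P{\left(91,-30 \right)}}{-24171 - 29384} = \frac{\frac{1}{48} \cdot 11 \cdot 24 + 91}{-24171 - 29384} = \frac{\frac{11}{48} \cdot 24 + 91}{-53555} = \left(\frac{11}{2} + 91\right) \left(- \frac{1}{53555}\right) = \frac{193}{2} \left(- \frac{1}{53555}\right) = - \frac{193}{107110}$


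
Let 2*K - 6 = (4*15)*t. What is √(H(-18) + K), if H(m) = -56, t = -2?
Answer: I*√113 ≈ 10.63*I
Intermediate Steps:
K = -57 (K = 3 + ((4*15)*(-2))/2 = 3 + (60*(-2))/2 = 3 + (½)*(-120) = 3 - 60 = -57)
√(H(-18) + K) = √(-56 - 57) = √(-113) = I*√113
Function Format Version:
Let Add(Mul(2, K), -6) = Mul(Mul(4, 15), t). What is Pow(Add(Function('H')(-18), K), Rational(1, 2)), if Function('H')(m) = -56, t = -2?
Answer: Mul(I, Pow(113, Rational(1, 2))) ≈ Mul(10.630, I)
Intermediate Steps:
K = -57 (K = Add(3, Mul(Rational(1, 2), Mul(Mul(4, 15), -2))) = Add(3, Mul(Rational(1, 2), Mul(60, -2))) = Add(3, Mul(Rational(1, 2), -120)) = Add(3, -60) = -57)
Pow(Add(Function('H')(-18), K), Rational(1, 2)) = Pow(Add(-56, -57), Rational(1, 2)) = Pow(-113, Rational(1, 2)) = Mul(I, Pow(113, Rational(1, 2)))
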